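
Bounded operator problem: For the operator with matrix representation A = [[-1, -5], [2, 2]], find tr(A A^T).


trace(A * A^T) = sum of squares of all entries
= (-1)^2 + (-5)^2 + 2^2 + 2^2
= 1 + 25 + 4 + 4
= 34

34


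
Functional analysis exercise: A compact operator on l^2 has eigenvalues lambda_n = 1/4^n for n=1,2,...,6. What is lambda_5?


The eigenvalue formula gives lambda_5 = 1/4^5
= 1/1024
= 9.7656e-04

9.7656e-04


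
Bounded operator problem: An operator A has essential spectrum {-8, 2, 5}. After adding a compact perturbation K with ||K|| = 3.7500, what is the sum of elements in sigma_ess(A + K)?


By Weyl's theorem, the essential spectrum is invariant under compact perturbations.
sigma_ess(A + K) = sigma_ess(A) = {-8, 2, 5}
Sum = -8 + 2 + 5 = -1

-1


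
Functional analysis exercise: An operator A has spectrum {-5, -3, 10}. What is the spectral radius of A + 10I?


Spectrum of A + 10I = {5, 7, 20}
Spectral radius = max |lambda| over the shifted spectrum
= max(5, 7, 20) = 20

20


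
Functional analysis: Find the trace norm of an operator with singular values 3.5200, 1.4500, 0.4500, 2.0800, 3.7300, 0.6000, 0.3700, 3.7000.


The nuclear norm is the sum of all singular values.
||T||_1 = 3.5200 + 1.4500 + 0.4500 + 2.0800 + 3.7300 + 0.6000 + 0.3700 + 3.7000
= 15.9000

15.9000


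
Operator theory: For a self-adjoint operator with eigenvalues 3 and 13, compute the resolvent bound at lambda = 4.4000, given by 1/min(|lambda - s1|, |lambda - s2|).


dist(4.4000, {3, 13}) = min(|4.4000 - 3|, |4.4000 - 13|)
= min(1.4000, 8.6000) = 1.4000
Resolvent bound = 1/1.4000 = 0.7143

0.7143


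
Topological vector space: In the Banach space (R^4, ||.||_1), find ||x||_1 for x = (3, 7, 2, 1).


The l^1 norm equals the sum of absolute values of all components.
||x||_1 = 3 + 7 + 2 + 1
= 13

13.0000


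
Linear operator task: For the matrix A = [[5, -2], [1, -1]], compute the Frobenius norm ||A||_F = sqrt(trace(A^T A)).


||A||_F^2 = sum a_ij^2
= 5^2 + (-2)^2 + 1^2 + (-1)^2
= 25 + 4 + 1 + 1 = 31
||A||_F = sqrt(31) = 5.5678

5.5678


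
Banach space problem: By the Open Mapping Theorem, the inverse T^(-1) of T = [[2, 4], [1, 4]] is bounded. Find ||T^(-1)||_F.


det(T) = 2*4 - 4*1 = 4
T^(-1) = (1/4) * [[4, -4], [-1, 2]] = [[1.0000, -1.0000], [-0.2500, 0.5000]]
||T^(-1)||_F^2 = 1.0000^2 + (-1.0000)^2 + (-0.2500)^2 + 0.5000^2 = 2.3125
||T^(-1)||_F = sqrt(2.3125) = 1.5207

1.5207


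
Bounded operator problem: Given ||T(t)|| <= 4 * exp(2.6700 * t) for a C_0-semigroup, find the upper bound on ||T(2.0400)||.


||T(2.0400)|| <= 4 * exp(2.6700 * 2.0400)
= 4 * exp(5.4468)
= 4 * 232.0145
= 928.0581

928.0581


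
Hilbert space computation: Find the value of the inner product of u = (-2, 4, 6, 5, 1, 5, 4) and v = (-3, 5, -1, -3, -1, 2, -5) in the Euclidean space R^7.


Computing the standard inner product <u, v> = sum u_i * v_i
= -2*-3 + 4*5 + 6*-1 + 5*-3 + 1*-1 + 5*2 + 4*-5
= 6 + 20 + -6 + -15 + -1 + 10 + -20
= -6

-6


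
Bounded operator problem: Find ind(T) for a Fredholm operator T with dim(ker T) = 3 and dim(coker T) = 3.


The Fredholm index is defined as ind(T) = dim(ker T) - dim(coker T)
= 3 - 3
= 0

0


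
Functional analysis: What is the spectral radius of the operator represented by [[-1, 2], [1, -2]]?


For a 2x2 matrix, eigenvalues satisfy lambda^2 - (trace)*lambda + det = 0
trace = -1 + -2 = -3
det = -1*-2 - 2*1 = 0
discriminant = (-3)^2 - 4*(0) = 9
spectral radius = max |eigenvalue| = 3.0000

3.0000


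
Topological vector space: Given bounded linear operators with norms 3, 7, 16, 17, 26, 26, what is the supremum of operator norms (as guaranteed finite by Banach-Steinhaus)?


By the Uniform Boundedness Principle, the supremum of norms is finite.
sup_k ||T_k|| = max(3, 7, 16, 17, 26, 26) = 26

26


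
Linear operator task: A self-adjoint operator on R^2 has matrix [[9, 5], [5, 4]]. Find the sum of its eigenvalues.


For a self-adjoint (symmetric) matrix, the eigenvalues are real.
The sum of eigenvalues equals the trace of the matrix.
trace = 9 + 4 = 13

13


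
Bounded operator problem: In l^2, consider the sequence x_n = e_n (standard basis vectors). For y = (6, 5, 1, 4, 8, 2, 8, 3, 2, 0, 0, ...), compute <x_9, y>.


x_9 = e_9 is the standard basis vector with 1 in position 9.
<x_9, y> = y_9 = 2
As n -> infinity, <x_n, y> -> 0, confirming weak convergence of (x_n) to 0.

2


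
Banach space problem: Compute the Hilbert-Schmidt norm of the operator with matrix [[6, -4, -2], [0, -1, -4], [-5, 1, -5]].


The Hilbert-Schmidt norm is sqrt(sum of squares of all entries).
Sum of squares = 6^2 + (-4)^2 + (-2)^2 + 0^2 + (-1)^2 + (-4)^2 + (-5)^2 + 1^2 + (-5)^2
= 36 + 16 + 4 + 0 + 1 + 16 + 25 + 1 + 25 = 124
||T||_HS = sqrt(124) = 11.1355

11.1355


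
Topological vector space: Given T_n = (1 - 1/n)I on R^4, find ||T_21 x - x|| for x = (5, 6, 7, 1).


T_21 x - x = (1 - 1/21)x - x = -x/21
||x|| = sqrt(111) = 10.5357
||T_21 x - x|| = ||x||/21 = 10.5357/21 = 0.5017

0.5017


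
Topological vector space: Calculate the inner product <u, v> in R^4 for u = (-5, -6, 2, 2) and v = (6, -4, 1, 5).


Computing the standard inner product <u, v> = sum u_i * v_i
= -5*6 + -6*-4 + 2*1 + 2*5
= -30 + 24 + 2 + 10
= 6

6


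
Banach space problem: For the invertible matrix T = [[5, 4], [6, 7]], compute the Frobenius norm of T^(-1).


det(T) = 5*7 - 4*6 = 11
T^(-1) = (1/11) * [[7, -4], [-6, 5]] = [[0.6364, -0.3636], [-0.5455, 0.4545]]
||T^(-1)||_F^2 = 0.6364^2 + (-0.3636)^2 + (-0.5455)^2 + 0.4545^2 = 1.0413
||T^(-1)||_F = sqrt(1.0413) = 1.0205

1.0205


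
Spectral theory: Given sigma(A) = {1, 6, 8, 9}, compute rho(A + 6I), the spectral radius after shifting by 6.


Spectrum of A + 6I = {7, 12, 14, 15}
Spectral radius = max |lambda| over the shifted spectrum
= max(7, 12, 14, 15) = 15

15


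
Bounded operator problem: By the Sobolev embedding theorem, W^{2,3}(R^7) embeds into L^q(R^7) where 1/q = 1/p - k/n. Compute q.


Using the Sobolev embedding formula: 1/q = 1/p - k/n
1/q = 1/3 - 2/7 = 1/21
q = 1/(1/21) = 21

21.0000


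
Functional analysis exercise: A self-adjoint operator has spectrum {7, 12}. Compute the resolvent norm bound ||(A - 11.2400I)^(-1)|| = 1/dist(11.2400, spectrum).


dist(11.2400, {7, 12}) = min(|11.2400 - 7|, |11.2400 - 12|)
= min(4.2400, 0.7600) = 0.7600
Resolvent bound = 1/0.7600 = 1.3158

1.3158


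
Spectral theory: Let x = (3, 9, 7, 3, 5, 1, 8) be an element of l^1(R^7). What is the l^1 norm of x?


The l^1 norm equals the sum of absolute values of all components.
||x||_1 = 3 + 9 + 7 + 3 + 5 + 1 + 8
= 36

36.0000


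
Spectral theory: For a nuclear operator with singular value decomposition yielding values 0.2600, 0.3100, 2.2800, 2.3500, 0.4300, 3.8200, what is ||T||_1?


The nuclear norm is the sum of all singular values.
||T||_1 = 0.2600 + 0.3100 + 2.2800 + 2.3500 + 0.4300 + 3.8200
= 9.4500

9.4500


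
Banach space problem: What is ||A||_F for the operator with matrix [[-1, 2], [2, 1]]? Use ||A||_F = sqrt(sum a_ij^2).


||A||_F^2 = sum a_ij^2
= (-1)^2 + 2^2 + 2^2 + 1^2
= 1 + 4 + 4 + 1 = 10
||A||_F = sqrt(10) = 3.1623

3.1623


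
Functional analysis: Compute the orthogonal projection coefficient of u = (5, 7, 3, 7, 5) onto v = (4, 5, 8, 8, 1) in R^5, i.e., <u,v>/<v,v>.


Computing <u,v> = 5*4 + 7*5 + 3*8 + 7*8 + 5*1 = 140
Computing <v,v> = 4^2 + 5^2 + 8^2 + 8^2 + 1^2 = 170
Projection coefficient = 140/170 = 0.8235

0.8235


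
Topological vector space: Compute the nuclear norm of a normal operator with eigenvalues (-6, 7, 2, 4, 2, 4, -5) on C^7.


For a normal operator, singular values equal |eigenvalues|.
Trace norm = sum |lambda_i| = 6 + 7 + 2 + 4 + 2 + 4 + 5
= 30

30


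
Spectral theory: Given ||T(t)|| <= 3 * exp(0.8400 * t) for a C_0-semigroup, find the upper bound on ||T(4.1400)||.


||T(4.1400)|| <= 3 * exp(0.8400 * 4.1400)
= 3 * exp(3.4776)
= 3 * 32.3819
= 97.1457

97.1457


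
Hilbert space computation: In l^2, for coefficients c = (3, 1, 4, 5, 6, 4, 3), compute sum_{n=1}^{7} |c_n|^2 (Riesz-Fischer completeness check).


sum |c_n|^2 = 3^2 + 1^2 + 4^2 + 5^2 + 6^2 + 4^2 + 3^2
= 9 + 1 + 16 + 25 + 36 + 16 + 9
= 112

112


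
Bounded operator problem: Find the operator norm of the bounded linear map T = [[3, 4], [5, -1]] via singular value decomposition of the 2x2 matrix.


A^T A = [[34, 7], [7, 17]]
trace(A^T A) = 51, det(A^T A) = 529
discriminant = 51^2 - 4*529 = 485
Largest eigenvalue of A^T A = (trace + sqrt(disc))/2 = 36.5114
||T|| = sqrt(36.5114) = 6.0425

6.0425


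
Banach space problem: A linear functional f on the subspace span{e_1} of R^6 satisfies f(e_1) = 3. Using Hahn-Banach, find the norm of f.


The norm of f is given by ||f|| = sup_{||x||=1} |f(x)|.
On span{e_1}, ||e_1|| = 1, so ||f|| = |f(e_1)| / ||e_1||
= |3| / 1 = 3.0000

3.0000


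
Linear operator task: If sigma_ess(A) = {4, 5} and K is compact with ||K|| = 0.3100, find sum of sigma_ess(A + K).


By Weyl's theorem, the essential spectrum is invariant under compact perturbations.
sigma_ess(A + K) = sigma_ess(A) = {4, 5}
Sum = 4 + 5 = 9

9


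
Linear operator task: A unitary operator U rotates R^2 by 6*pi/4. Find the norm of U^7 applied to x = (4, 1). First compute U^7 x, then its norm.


U is a rotation by theta = 6*pi/4
U^7 = rotation by 7*theta = 42*pi/4 = 2*pi/4 (mod 2*pi)
cos(2*pi/4) = 0.0000, sin(2*pi/4) = 1.0000
U^7 x = (0.0000 * 4 - 1.0000 * 1, 1.0000 * 4 + 0.0000 * 1)
= (-1.0000, 4.0000)
||U^7 x|| = sqrt((-1.0000)^2 + 4.0000^2) = sqrt(17.0000) = 4.1231

4.1231


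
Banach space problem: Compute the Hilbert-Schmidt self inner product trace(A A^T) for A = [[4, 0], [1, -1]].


trace(A * A^T) = sum of squares of all entries
= 4^2 + 0^2 + 1^2 + (-1)^2
= 16 + 0 + 1 + 1
= 18

18


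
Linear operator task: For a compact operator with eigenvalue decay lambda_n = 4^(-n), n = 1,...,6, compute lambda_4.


The eigenvalue formula gives lambda_4 = 1/4^4
= 1/256
= 0.0039

0.0039


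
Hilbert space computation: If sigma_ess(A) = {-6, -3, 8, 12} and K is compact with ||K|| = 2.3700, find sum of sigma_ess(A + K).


By Weyl's theorem, the essential spectrum is invariant under compact perturbations.
sigma_ess(A + K) = sigma_ess(A) = {-6, -3, 8, 12}
Sum = -6 + -3 + 8 + 12 = 11

11


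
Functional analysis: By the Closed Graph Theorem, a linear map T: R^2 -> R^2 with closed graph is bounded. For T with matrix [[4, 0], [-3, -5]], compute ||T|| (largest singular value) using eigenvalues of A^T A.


A^T A = [[25, 15], [15, 25]]
trace(A^T A) = 50, det(A^T A) = 400
discriminant = 50^2 - 4*400 = 900
Largest eigenvalue of A^T A = (trace + sqrt(disc))/2 = 40.0000
||T|| = sqrt(40.0000) = 6.3246

6.3246


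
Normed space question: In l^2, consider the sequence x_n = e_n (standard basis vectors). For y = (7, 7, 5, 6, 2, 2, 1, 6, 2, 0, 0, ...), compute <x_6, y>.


x_6 = e_6 is the standard basis vector with 1 in position 6.
<x_6, y> = y_6 = 2
As n -> infinity, <x_n, y> -> 0, confirming weak convergence of (x_n) to 0.

2


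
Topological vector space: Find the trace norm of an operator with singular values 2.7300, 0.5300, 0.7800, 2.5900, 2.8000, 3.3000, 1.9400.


The nuclear norm is the sum of all singular values.
||T||_1 = 2.7300 + 0.5300 + 0.7800 + 2.5900 + 2.8000 + 3.3000 + 1.9400
= 14.6700

14.6700


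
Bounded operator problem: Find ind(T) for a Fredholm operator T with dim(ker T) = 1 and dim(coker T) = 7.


The Fredholm index is defined as ind(T) = dim(ker T) - dim(coker T)
= 1 - 7
= -6

-6


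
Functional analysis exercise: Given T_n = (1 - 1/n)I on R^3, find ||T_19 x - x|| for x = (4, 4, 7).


T_19 x - x = (1 - 1/19)x - x = -x/19
||x|| = sqrt(81) = 9.0000
||T_19 x - x|| = ||x||/19 = 9.0000/19 = 0.4737

0.4737


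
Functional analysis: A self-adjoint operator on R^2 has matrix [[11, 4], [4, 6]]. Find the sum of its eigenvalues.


For a self-adjoint (symmetric) matrix, the eigenvalues are real.
The sum of eigenvalues equals the trace of the matrix.
trace = 11 + 6 = 17

17


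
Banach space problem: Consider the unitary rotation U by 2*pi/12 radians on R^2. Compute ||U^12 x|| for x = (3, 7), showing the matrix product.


U is a rotation by theta = 2*pi/12
U^12 = rotation by 12*theta = 24*pi/12 = 0*pi/12 (mod 2*pi)
cos(0*pi/12) = 1.0000, sin(0*pi/12) = 0.0000
U^12 x = (1.0000 * 3 - 0.0000 * 7, 0.0000 * 3 + 1.0000 * 7)
= (3.0000, 7.0000)
||U^12 x|| = sqrt(3.0000^2 + 7.0000^2) = sqrt(58.0000) = 7.6158

7.6158


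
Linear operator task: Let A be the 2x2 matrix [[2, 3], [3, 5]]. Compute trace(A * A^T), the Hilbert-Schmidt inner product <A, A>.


trace(A * A^T) = sum of squares of all entries
= 2^2 + 3^2 + 3^2 + 5^2
= 4 + 9 + 9 + 25
= 47

47


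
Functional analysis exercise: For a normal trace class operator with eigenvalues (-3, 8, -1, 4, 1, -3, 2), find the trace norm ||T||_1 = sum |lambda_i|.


For a normal operator, singular values equal |eigenvalues|.
Trace norm = sum |lambda_i| = 3 + 8 + 1 + 4 + 1 + 3 + 2
= 22

22


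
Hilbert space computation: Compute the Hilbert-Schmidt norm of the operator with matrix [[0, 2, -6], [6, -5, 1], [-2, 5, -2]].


The Hilbert-Schmidt norm is sqrt(sum of squares of all entries).
Sum of squares = 0^2 + 2^2 + (-6)^2 + 6^2 + (-5)^2 + 1^2 + (-2)^2 + 5^2 + (-2)^2
= 0 + 4 + 36 + 36 + 25 + 1 + 4 + 25 + 4 = 135
||T||_HS = sqrt(135) = 11.6190

11.6190


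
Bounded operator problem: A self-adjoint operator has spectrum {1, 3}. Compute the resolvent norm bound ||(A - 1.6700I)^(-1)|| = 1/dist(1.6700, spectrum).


dist(1.6700, {1, 3}) = min(|1.6700 - 1|, |1.6700 - 3|)
= min(0.6700, 1.3300) = 0.6700
Resolvent bound = 1/0.6700 = 1.4925

1.4925


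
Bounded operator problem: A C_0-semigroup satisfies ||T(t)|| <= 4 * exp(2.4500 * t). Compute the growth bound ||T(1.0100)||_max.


||T(1.0100)|| <= 4 * exp(2.4500 * 1.0100)
= 4 * exp(2.4745)
= 4 * 11.8758
= 47.5031

47.5031


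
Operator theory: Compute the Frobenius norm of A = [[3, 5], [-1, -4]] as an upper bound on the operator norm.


||A||_F^2 = sum a_ij^2
= 3^2 + 5^2 + (-1)^2 + (-4)^2
= 9 + 25 + 1 + 16 = 51
||A||_F = sqrt(51) = 7.1414

7.1414


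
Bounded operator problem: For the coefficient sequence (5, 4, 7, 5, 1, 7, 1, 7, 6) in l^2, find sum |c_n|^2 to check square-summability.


sum |c_n|^2 = 5^2 + 4^2 + 7^2 + 5^2 + 1^2 + 7^2 + 1^2 + 7^2 + 6^2
= 25 + 16 + 49 + 25 + 1 + 49 + 1 + 49 + 36
= 251

251


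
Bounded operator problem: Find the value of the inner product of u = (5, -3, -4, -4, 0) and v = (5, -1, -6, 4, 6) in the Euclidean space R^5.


Computing the standard inner product <u, v> = sum u_i * v_i
= 5*5 + -3*-1 + -4*-6 + -4*4 + 0*6
= 25 + 3 + 24 + -16 + 0
= 36

36


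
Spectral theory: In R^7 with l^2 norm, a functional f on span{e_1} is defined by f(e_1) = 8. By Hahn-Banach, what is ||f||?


The norm of f is given by ||f|| = sup_{||x||=1} |f(x)|.
On span{e_1}, ||e_1|| = 1, so ||f|| = |f(e_1)| / ||e_1||
= |8| / 1 = 8.0000

8.0000


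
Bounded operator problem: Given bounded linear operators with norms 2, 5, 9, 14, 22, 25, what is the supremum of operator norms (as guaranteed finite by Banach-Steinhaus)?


By the Uniform Boundedness Principle, the supremum of norms is finite.
sup_k ||T_k|| = max(2, 5, 9, 14, 22, 25) = 25

25


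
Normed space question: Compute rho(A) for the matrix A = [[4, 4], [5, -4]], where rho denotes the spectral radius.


For a 2x2 matrix, eigenvalues satisfy lambda^2 - (trace)*lambda + det = 0
trace = 4 + -4 = 0
det = 4*-4 - 4*5 = -36
discriminant = 0^2 - 4*(-36) = 144
spectral radius = max |eigenvalue| = 6.0000

6.0000


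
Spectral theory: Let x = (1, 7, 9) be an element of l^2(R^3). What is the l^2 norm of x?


The l^2 norm = (sum |x_i|^2)^(1/2)
Sum of 2th powers = 1 + 49 + 81 = 131
||x||_2 = (131)^(1/2) = 11.4455

11.4455


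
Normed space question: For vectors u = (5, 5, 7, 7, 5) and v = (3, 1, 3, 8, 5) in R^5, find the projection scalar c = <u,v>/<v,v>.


Computing <u,v> = 5*3 + 5*1 + 7*3 + 7*8 + 5*5 = 122
Computing <v,v> = 3^2 + 1^2 + 3^2 + 8^2 + 5^2 = 108
Projection coefficient = 122/108 = 1.1296

1.1296


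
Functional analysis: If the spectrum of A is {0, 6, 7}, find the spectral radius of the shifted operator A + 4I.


Spectrum of A + 4I = {4, 10, 11}
Spectral radius = max |lambda| over the shifted spectrum
= max(4, 10, 11) = 11

11


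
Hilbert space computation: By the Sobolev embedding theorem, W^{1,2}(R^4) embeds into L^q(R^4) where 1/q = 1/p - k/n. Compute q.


Using the Sobolev embedding formula: 1/q = 1/p - k/n
1/q = 1/2 - 1/4 = 1/4
q = 1/(1/4) = 4

4.0000


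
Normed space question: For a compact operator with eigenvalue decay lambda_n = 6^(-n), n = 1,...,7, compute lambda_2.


The eigenvalue formula gives lambda_2 = 1/6^2
= 1/36
= 0.0278

0.0278


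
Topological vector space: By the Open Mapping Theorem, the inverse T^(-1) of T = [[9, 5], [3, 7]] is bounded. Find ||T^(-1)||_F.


det(T) = 9*7 - 5*3 = 48
T^(-1) = (1/48) * [[7, -5], [-3, 9]] = [[0.1458, -0.1042], [-0.0625, 0.1875]]
||T^(-1)||_F^2 = 0.1458^2 + (-0.1042)^2 + (-0.0625)^2 + 0.1875^2 = 0.0712
||T^(-1)||_F = sqrt(0.0712) = 0.2668

0.2668


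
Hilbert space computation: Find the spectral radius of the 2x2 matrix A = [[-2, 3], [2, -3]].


For a 2x2 matrix, eigenvalues satisfy lambda^2 - (trace)*lambda + det = 0
trace = -2 + -3 = -5
det = -2*-3 - 3*2 = 0
discriminant = (-5)^2 - 4*(0) = 25
spectral radius = max |eigenvalue| = 5.0000

5.0000


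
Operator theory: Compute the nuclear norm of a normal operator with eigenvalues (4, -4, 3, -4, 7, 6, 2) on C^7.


For a normal operator, singular values equal |eigenvalues|.
Trace norm = sum |lambda_i| = 4 + 4 + 3 + 4 + 7 + 6 + 2
= 30

30


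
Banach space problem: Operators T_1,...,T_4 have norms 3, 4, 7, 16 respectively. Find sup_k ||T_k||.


By the Uniform Boundedness Principle, the supremum of norms is finite.
sup_k ||T_k|| = max(3, 4, 7, 16) = 16

16


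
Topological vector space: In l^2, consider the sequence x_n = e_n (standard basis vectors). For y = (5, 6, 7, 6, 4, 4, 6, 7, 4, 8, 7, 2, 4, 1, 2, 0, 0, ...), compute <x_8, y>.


x_8 = e_8 is the standard basis vector with 1 in position 8.
<x_8, y> = y_8 = 7
As n -> infinity, <x_n, y> -> 0, confirming weak convergence of (x_n) to 0.

7


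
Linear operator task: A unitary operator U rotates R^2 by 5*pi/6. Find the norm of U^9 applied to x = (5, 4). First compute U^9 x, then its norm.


U is a rotation by theta = 5*pi/6
U^9 = rotation by 9*theta = 45*pi/6 = 9*pi/6 (mod 2*pi)
cos(9*pi/6) = 0.0000, sin(9*pi/6) = -1.0000
U^9 x = (0.0000 * 5 - -1.0000 * 4, -1.0000 * 5 + 0.0000 * 4)
= (4.0000, -5.0000)
||U^9 x|| = sqrt(4.0000^2 + (-5.0000)^2) = sqrt(41.0000) = 6.4031

6.4031


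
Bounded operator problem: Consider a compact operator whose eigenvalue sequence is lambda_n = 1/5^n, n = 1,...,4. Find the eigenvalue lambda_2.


The eigenvalue formula gives lambda_2 = 1/5^2
= 1/25
= 0.0400

0.0400


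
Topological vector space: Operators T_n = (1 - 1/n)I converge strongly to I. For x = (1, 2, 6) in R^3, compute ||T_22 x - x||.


T_22 x - x = (1 - 1/22)x - x = -x/22
||x|| = sqrt(41) = 6.4031
||T_22 x - x|| = ||x||/22 = 6.4031/22 = 0.2911

0.2911


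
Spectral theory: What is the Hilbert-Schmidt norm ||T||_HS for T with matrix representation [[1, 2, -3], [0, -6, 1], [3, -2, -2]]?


The Hilbert-Schmidt norm is sqrt(sum of squares of all entries).
Sum of squares = 1^2 + 2^2 + (-3)^2 + 0^2 + (-6)^2 + 1^2 + 3^2 + (-2)^2 + (-2)^2
= 1 + 4 + 9 + 0 + 36 + 1 + 9 + 4 + 4 = 68
||T||_HS = sqrt(68) = 8.2462

8.2462


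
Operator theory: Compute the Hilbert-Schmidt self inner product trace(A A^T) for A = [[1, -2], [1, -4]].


trace(A * A^T) = sum of squares of all entries
= 1^2 + (-2)^2 + 1^2 + (-4)^2
= 1 + 4 + 1 + 16
= 22

22


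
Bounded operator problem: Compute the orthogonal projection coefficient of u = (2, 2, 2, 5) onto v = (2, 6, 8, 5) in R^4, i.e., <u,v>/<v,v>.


Computing <u,v> = 2*2 + 2*6 + 2*8 + 5*5 = 57
Computing <v,v> = 2^2 + 6^2 + 8^2 + 5^2 = 129
Projection coefficient = 57/129 = 0.4419

0.4419


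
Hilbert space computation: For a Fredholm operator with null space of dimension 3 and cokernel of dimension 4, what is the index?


The Fredholm index is defined as ind(T) = dim(ker T) - dim(coker T)
= 3 - 4
= -1

-1


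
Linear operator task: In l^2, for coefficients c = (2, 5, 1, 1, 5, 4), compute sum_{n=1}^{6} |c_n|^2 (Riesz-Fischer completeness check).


sum |c_n|^2 = 2^2 + 5^2 + 1^2 + 1^2 + 5^2 + 4^2
= 4 + 25 + 1 + 1 + 25 + 16
= 72

72


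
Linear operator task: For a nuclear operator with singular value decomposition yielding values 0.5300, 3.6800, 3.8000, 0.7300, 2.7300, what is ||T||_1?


The nuclear norm is the sum of all singular values.
||T||_1 = 0.5300 + 3.6800 + 3.8000 + 0.7300 + 2.7300
= 11.4700

11.4700


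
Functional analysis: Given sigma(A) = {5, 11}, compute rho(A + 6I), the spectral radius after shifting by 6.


Spectrum of A + 6I = {11, 17}
Spectral radius = max |lambda| over the shifted spectrum
= max(11, 17) = 17

17


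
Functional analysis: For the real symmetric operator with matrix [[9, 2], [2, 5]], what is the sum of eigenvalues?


For a self-adjoint (symmetric) matrix, the eigenvalues are real.
The sum of eigenvalues equals the trace of the matrix.
trace = 9 + 5 = 14

14


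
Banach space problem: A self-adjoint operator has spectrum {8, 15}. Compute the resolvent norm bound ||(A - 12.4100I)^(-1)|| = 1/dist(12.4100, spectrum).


dist(12.4100, {8, 15}) = min(|12.4100 - 8|, |12.4100 - 15|)
= min(4.4100, 2.5900) = 2.5900
Resolvent bound = 1/2.5900 = 0.3861

0.3861


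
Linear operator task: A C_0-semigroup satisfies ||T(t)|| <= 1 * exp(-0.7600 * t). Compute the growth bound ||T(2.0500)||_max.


||T(2.0500)|| <= 1 * exp(-0.7600 * 2.0500)
= 1 * exp(-1.5580)
= 1 * 0.2106
= 0.2106

0.2106


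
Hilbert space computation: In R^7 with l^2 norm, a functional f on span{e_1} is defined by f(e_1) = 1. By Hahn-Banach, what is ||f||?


The norm of f is given by ||f|| = sup_{||x||=1} |f(x)|.
On span{e_1}, ||e_1|| = 1, so ||f|| = |f(e_1)| / ||e_1||
= |1| / 1 = 1.0000

1.0000


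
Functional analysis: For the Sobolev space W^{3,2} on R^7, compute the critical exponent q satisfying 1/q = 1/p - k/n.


Using the Sobolev embedding formula: 1/q = 1/p - k/n
1/q = 1/2 - 3/7 = 1/14
q = 1/(1/14) = 14

14.0000


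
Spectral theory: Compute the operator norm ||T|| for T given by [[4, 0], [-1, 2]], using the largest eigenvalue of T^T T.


A^T A = [[17, -2], [-2, 4]]
trace(A^T A) = 21, det(A^T A) = 64
discriminant = 21^2 - 4*64 = 185
Largest eigenvalue of A^T A = (trace + sqrt(disc))/2 = 17.3007
||T|| = sqrt(17.3007) = 4.1594

4.1594


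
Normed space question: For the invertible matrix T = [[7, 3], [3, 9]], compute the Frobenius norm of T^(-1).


det(T) = 7*9 - 3*3 = 54
T^(-1) = (1/54) * [[9, -3], [-3, 7]] = [[0.1667, -0.0556], [-0.0556, 0.1296]]
||T^(-1)||_F^2 = 0.1667^2 + (-0.0556)^2 + (-0.0556)^2 + 0.1296^2 = 0.0508
||T^(-1)||_F = sqrt(0.0508) = 0.2253

0.2253


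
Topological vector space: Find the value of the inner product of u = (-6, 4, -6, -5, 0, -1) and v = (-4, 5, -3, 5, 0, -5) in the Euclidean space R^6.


Computing the standard inner product <u, v> = sum u_i * v_i
= -6*-4 + 4*5 + -6*-3 + -5*5 + 0*0 + -1*-5
= 24 + 20 + 18 + -25 + 0 + 5
= 42

42


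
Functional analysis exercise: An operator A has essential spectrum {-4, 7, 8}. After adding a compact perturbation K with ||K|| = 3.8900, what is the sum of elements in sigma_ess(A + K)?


By Weyl's theorem, the essential spectrum is invariant under compact perturbations.
sigma_ess(A + K) = sigma_ess(A) = {-4, 7, 8}
Sum = -4 + 7 + 8 = 11

11


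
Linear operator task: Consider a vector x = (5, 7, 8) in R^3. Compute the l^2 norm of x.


The l^2 norm = (sum |x_i|^2)^(1/2)
Sum of 2th powers = 25 + 49 + 64 = 138
||x||_2 = (138)^(1/2) = 11.7473

11.7473


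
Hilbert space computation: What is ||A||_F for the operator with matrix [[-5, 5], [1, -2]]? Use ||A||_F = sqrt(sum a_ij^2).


||A||_F^2 = sum a_ij^2
= (-5)^2 + 5^2 + 1^2 + (-2)^2
= 25 + 25 + 1 + 4 = 55
||A||_F = sqrt(55) = 7.4162

7.4162


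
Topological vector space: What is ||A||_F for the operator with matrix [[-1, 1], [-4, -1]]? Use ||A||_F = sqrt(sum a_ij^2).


||A||_F^2 = sum a_ij^2
= (-1)^2 + 1^2 + (-4)^2 + (-1)^2
= 1 + 1 + 16 + 1 = 19
||A||_F = sqrt(19) = 4.3589

4.3589


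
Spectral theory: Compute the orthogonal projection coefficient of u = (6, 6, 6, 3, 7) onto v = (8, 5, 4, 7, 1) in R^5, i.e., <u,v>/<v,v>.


Computing <u,v> = 6*8 + 6*5 + 6*4 + 3*7 + 7*1 = 130
Computing <v,v> = 8^2 + 5^2 + 4^2 + 7^2 + 1^2 = 155
Projection coefficient = 130/155 = 0.8387

0.8387


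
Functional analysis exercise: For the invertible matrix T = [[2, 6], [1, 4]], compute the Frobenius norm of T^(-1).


det(T) = 2*4 - 6*1 = 2
T^(-1) = (1/2) * [[4, -6], [-1, 2]] = [[2.0000, -3.0000], [-0.5000, 1.0000]]
||T^(-1)||_F^2 = 2.0000^2 + (-3.0000)^2 + (-0.5000)^2 + 1.0000^2 = 14.2500
||T^(-1)||_F = sqrt(14.2500) = 3.7749

3.7749


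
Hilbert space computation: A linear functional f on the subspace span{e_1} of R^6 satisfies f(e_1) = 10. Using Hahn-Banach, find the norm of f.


The norm of f is given by ||f|| = sup_{||x||=1} |f(x)|.
On span{e_1}, ||e_1|| = 1, so ||f|| = |f(e_1)| / ||e_1||
= |10| / 1 = 10.0000

10.0000


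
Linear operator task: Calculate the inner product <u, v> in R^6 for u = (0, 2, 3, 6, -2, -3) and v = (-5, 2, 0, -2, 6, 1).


Computing the standard inner product <u, v> = sum u_i * v_i
= 0*-5 + 2*2 + 3*0 + 6*-2 + -2*6 + -3*1
= 0 + 4 + 0 + -12 + -12 + -3
= -23

-23


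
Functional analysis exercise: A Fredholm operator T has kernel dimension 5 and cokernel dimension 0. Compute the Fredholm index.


The Fredholm index is defined as ind(T) = dim(ker T) - dim(coker T)
= 5 - 0
= 5

5


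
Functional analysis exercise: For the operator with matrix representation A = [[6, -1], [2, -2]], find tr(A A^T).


trace(A * A^T) = sum of squares of all entries
= 6^2 + (-1)^2 + 2^2 + (-2)^2
= 36 + 1 + 4 + 4
= 45

45


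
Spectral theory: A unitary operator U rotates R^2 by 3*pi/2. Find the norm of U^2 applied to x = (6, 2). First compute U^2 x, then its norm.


U is a rotation by theta = 3*pi/2
U^2 = rotation by 2*theta = 6*pi/2 = 2*pi/2 (mod 2*pi)
cos(2*pi/2) = -1.0000, sin(2*pi/2) = 0.0000
U^2 x = (-1.0000 * 6 - 0.0000 * 2, 0.0000 * 6 + -1.0000 * 2)
= (-6.0000, -2.0000)
||U^2 x|| = sqrt((-6.0000)^2 + (-2.0000)^2) = sqrt(40.0000) = 6.3246

6.3246


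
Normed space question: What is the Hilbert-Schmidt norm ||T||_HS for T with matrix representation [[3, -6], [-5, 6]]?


The Hilbert-Schmidt norm is sqrt(sum of squares of all entries).
Sum of squares = 3^2 + (-6)^2 + (-5)^2 + 6^2
= 9 + 36 + 25 + 36 = 106
||T||_HS = sqrt(106) = 10.2956

10.2956


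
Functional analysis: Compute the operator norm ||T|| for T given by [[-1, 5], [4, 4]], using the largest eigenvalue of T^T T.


A^T A = [[17, 11], [11, 41]]
trace(A^T A) = 58, det(A^T A) = 576
discriminant = 58^2 - 4*576 = 1060
Largest eigenvalue of A^T A = (trace + sqrt(disc))/2 = 45.2788
||T|| = sqrt(45.2788) = 6.7290

6.7290


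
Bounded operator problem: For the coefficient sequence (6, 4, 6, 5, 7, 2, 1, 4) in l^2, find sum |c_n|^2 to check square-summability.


sum |c_n|^2 = 6^2 + 4^2 + 6^2 + 5^2 + 7^2 + 2^2 + 1^2 + 4^2
= 36 + 16 + 36 + 25 + 49 + 4 + 1 + 16
= 183

183


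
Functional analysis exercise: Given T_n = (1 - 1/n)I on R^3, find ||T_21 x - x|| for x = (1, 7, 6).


T_21 x - x = (1 - 1/21)x - x = -x/21
||x|| = sqrt(86) = 9.2736
||T_21 x - x|| = ||x||/21 = 9.2736/21 = 0.4416

0.4416


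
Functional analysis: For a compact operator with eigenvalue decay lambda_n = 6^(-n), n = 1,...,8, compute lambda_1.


The eigenvalue formula gives lambda_1 = 1/6^1
= 1/6
= 0.1667

0.1667


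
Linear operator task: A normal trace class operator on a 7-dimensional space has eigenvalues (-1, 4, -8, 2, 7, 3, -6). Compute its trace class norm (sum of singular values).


For a normal operator, singular values equal |eigenvalues|.
Trace norm = sum |lambda_i| = 1 + 4 + 8 + 2 + 7 + 3 + 6
= 31

31


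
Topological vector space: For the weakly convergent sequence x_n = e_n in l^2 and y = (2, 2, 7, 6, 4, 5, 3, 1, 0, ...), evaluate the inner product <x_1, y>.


x_1 = e_1 is the standard basis vector with 1 in position 1.
<x_1, y> = y_1 = 2
As n -> infinity, <x_n, y> -> 0, confirming weak convergence of (x_n) to 0.

2


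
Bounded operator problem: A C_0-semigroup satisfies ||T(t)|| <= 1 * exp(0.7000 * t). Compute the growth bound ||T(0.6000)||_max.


||T(0.6000)|| <= 1 * exp(0.7000 * 0.6000)
= 1 * exp(0.4200)
= 1 * 1.5220
= 1.5220

1.5220


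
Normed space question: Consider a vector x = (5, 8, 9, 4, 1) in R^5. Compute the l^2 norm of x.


The l^2 norm = (sum |x_i|^2)^(1/2)
Sum of 2th powers = 25 + 64 + 81 + 16 + 1 = 187
||x||_2 = (187)^(1/2) = 13.6748

13.6748


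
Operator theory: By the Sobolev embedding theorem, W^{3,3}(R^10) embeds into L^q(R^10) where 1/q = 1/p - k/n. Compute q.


Using the Sobolev embedding formula: 1/q = 1/p - k/n
1/q = 1/3 - 3/10 = 1/30
q = 1/(1/30) = 30

30.0000


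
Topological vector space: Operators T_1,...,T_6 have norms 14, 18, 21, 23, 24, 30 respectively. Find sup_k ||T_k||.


By the Uniform Boundedness Principle, the supremum of norms is finite.
sup_k ||T_k|| = max(14, 18, 21, 23, 24, 30) = 30

30


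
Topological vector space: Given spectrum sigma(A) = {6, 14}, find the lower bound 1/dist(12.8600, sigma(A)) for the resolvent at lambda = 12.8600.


dist(12.8600, {6, 14}) = min(|12.8600 - 6|, |12.8600 - 14|)
= min(6.8600, 1.1400) = 1.1400
Resolvent bound = 1/1.1400 = 0.8772

0.8772


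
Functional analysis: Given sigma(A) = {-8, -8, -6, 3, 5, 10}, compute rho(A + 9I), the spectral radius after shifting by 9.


Spectrum of A + 9I = {1, 1, 3, 12, 14, 19}
Spectral radius = max |lambda| over the shifted spectrum
= max(1, 1, 3, 12, 14, 19) = 19

19


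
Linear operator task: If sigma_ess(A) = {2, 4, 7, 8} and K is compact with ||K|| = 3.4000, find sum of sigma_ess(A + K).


By Weyl's theorem, the essential spectrum is invariant under compact perturbations.
sigma_ess(A + K) = sigma_ess(A) = {2, 4, 7, 8}
Sum = 2 + 4 + 7 + 8 = 21

21


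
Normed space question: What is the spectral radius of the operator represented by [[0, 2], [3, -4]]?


For a 2x2 matrix, eigenvalues satisfy lambda^2 - (trace)*lambda + det = 0
trace = 0 + -4 = -4
det = 0*-4 - 2*3 = -6
discriminant = (-4)^2 - 4*(-6) = 40
spectral radius = max |eigenvalue| = 5.1623

5.1623


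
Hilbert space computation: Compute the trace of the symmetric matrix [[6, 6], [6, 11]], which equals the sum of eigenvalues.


For a self-adjoint (symmetric) matrix, the eigenvalues are real.
The sum of eigenvalues equals the trace of the matrix.
trace = 6 + 11 = 17

17


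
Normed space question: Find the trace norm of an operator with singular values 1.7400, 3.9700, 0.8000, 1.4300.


The nuclear norm is the sum of all singular values.
||T||_1 = 1.7400 + 3.9700 + 0.8000 + 1.4300
= 7.9400

7.9400


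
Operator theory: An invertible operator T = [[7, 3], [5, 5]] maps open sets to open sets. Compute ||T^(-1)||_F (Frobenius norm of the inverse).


det(T) = 7*5 - 3*5 = 20
T^(-1) = (1/20) * [[5, -3], [-5, 7]] = [[0.2500, -0.1500], [-0.2500, 0.3500]]
||T^(-1)||_F^2 = 0.2500^2 + (-0.1500)^2 + (-0.2500)^2 + 0.3500^2 = 0.2700
||T^(-1)||_F = sqrt(0.2700) = 0.5196

0.5196


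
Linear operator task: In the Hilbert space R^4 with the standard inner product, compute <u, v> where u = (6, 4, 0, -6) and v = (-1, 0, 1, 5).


Computing the standard inner product <u, v> = sum u_i * v_i
= 6*-1 + 4*0 + 0*1 + -6*5
= -6 + 0 + 0 + -30
= -36

-36


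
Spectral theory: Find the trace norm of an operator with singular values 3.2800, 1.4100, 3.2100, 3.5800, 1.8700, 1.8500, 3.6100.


The nuclear norm is the sum of all singular values.
||T||_1 = 3.2800 + 1.4100 + 3.2100 + 3.5800 + 1.8700 + 1.8500 + 3.6100
= 18.8100

18.8100


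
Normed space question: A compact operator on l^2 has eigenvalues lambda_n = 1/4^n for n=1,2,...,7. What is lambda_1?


The eigenvalue formula gives lambda_1 = 1/4^1
= 1/4
= 0.2500

0.2500


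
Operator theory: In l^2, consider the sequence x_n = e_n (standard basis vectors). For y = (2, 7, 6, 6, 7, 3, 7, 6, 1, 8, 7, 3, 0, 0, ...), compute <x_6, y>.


x_6 = e_6 is the standard basis vector with 1 in position 6.
<x_6, y> = y_6 = 3
As n -> infinity, <x_n, y> -> 0, confirming weak convergence of (x_n) to 0.

3


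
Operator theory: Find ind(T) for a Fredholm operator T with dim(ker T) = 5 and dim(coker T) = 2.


The Fredholm index is defined as ind(T) = dim(ker T) - dim(coker T)
= 5 - 2
= 3

3


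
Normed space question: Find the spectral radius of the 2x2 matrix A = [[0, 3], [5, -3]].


For a 2x2 matrix, eigenvalues satisfy lambda^2 - (trace)*lambda + det = 0
trace = 0 + -3 = -3
det = 0*-3 - 3*5 = -15
discriminant = (-3)^2 - 4*(-15) = 69
spectral radius = max |eigenvalue| = 5.6533

5.6533


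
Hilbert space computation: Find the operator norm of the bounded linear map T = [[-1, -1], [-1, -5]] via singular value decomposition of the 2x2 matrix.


A^T A = [[2, 6], [6, 26]]
trace(A^T A) = 28, det(A^T A) = 16
discriminant = 28^2 - 4*16 = 720
Largest eigenvalue of A^T A = (trace + sqrt(disc))/2 = 27.4164
||T|| = sqrt(27.4164) = 5.2361

5.2361


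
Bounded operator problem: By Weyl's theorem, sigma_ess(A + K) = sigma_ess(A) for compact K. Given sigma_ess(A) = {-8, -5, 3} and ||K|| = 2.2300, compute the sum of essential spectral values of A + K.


By Weyl's theorem, the essential spectrum is invariant under compact perturbations.
sigma_ess(A + K) = sigma_ess(A) = {-8, -5, 3}
Sum = -8 + -5 + 3 = -10

-10


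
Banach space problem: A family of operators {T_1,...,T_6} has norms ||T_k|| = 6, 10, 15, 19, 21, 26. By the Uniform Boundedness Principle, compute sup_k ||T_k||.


By the Uniform Boundedness Principle, the supremum of norms is finite.
sup_k ||T_k|| = max(6, 10, 15, 19, 21, 26) = 26

26


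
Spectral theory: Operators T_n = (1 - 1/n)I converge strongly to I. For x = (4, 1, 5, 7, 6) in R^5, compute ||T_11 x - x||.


T_11 x - x = (1 - 1/11)x - x = -x/11
||x|| = sqrt(127) = 11.2694
||T_11 x - x|| = ||x||/11 = 11.2694/11 = 1.0245

1.0245


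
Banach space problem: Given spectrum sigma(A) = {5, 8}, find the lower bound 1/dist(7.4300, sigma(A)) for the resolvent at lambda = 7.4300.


dist(7.4300, {5, 8}) = min(|7.4300 - 5|, |7.4300 - 8|)
= min(2.4300, 0.5700) = 0.5700
Resolvent bound = 1/0.5700 = 1.7544

1.7544


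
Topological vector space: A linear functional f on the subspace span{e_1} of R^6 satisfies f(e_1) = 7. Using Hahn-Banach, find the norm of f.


The norm of f is given by ||f|| = sup_{||x||=1} |f(x)|.
On span{e_1}, ||e_1|| = 1, so ||f|| = |f(e_1)| / ||e_1||
= |7| / 1 = 7.0000

7.0000


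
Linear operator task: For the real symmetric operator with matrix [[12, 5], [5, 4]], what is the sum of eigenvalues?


For a self-adjoint (symmetric) matrix, the eigenvalues are real.
The sum of eigenvalues equals the trace of the matrix.
trace = 12 + 4 = 16

16


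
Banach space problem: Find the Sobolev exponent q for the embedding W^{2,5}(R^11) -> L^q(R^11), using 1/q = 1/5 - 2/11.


Using the Sobolev embedding formula: 1/q = 1/p - k/n
1/q = 1/5 - 2/11 = 1/55
q = 1/(1/55) = 55

55.0000


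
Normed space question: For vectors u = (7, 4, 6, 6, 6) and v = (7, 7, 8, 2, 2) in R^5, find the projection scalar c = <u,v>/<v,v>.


Computing <u,v> = 7*7 + 4*7 + 6*8 + 6*2 + 6*2 = 149
Computing <v,v> = 7^2 + 7^2 + 8^2 + 2^2 + 2^2 = 170
Projection coefficient = 149/170 = 0.8765

0.8765


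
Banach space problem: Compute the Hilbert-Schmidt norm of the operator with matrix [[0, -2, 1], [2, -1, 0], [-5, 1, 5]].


The Hilbert-Schmidt norm is sqrt(sum of squares of all entries).
Sum of squares = 0^2 + (-2)^2 + 1^2 + 2^2 + (-1)^2 + 0^2 + (-5)^2 + 1^2 + 5^2
= 0 + 4 + 1 + 4 + 1 + 0 + 25 + 1 + 25 = 61
||T||_HS = sqrt(61) = 7.8102

7.8102


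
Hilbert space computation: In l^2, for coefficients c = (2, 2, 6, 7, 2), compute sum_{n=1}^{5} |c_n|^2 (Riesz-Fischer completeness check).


sum |c_n|^2 = 2^2 + 2^2 + 6^2 + 7^2 + 2^2
= 4 + 4 + 36 + 49 + 4
= 97

97


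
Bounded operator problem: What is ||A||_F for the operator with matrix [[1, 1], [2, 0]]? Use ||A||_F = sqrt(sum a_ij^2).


||A||_F^2 = sum a_ij^2
= 1^2 + 1^2 + 2^2 + 0^2
= 1 + 1 + 4 + 0 = 6
||A||_F = sqrt(6) = 2.4495

2.4495


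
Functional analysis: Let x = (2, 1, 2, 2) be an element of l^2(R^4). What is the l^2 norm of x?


The l^2 norm = (sum |x_i|^2)^(1/2)
Sum of 2th powers = 4 + 1 + 4 + 4 = 13
||x||_2 = (13)^(1/2) = 3.6056

3.6056


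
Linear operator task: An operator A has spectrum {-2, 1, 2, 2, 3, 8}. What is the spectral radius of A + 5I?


Spectrum of A + 5I = {3, 6, 7, 7, 8, 13}
Spectral radius = max |lambda| over the shifted spectrum
= max(3, 6, 7, 7, 8, 13) = 13

13


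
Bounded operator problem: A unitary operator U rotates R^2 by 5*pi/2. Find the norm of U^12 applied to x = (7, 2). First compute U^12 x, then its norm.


U is a rotation by theta = 5*pi/2
U^12 = rotation by 12*theta = 60*pi/2 = 0*pi/2 (mod 2*pi)
cos(0*pi/2) = 1.0000, sin(0*pi/2) = 0.0000
U^12 x = (1.0000 * 7 - 0.0000 * 2, 0.0000 * 7 + 1.0000 * 2)
= (7.0000, 2.0000)
||U^12 x|| = sqrt(7.0000^2 + 2.0000^2) = sqrt(53.0000) = 7.2801

7.2801


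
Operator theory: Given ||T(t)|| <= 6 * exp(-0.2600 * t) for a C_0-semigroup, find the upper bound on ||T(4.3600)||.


||T(4.3600)|| <= 6 * exp(-0.2600 * 4.3600)
= 6 * exp(-1.1336)
= 6 * 0.3219
= 1.9312

1.9312


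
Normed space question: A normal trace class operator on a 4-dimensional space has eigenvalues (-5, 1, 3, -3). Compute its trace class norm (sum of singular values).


For a normal operator, singular values equal |eigenvalues|.
Trace norm = sum |lambda_i| = 5 + 1 + 3 + 3
= 12

12


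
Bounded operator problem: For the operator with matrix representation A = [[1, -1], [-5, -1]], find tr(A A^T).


trace(A * A^T) = sum of squares of all entries
= 1^2 + (-1)^2 + (-5)^2 + (-1)^2
= 1 + 1 + 25 + 1
= 28

28


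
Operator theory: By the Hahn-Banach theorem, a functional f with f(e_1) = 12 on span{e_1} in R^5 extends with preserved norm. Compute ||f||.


The norm of f is given by ||f|| = sup_{||x||=1} |f(x)|.
On span{e_1}, ||e_1|| = 1, so ||f|| = |f(e_1)| / ||e_1||
= |12| / 1 = 12.0000

12.0000


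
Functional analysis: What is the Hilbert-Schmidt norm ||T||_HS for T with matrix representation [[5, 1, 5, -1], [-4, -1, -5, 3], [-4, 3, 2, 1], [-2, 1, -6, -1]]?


The Hilbert-Schmidt norm is sqrt(sum of squares of all entries).
Sum of squares = 5^2 + 1^2 + 5^2 + (-1)^2 + (-4)^2 + (-1)^2 + (-5)^2 + 3^2 + (-4)^2 + 3^2 + 2^2 + 1^2 + (-2)^2 + 1^2 + (-6)^2 + (-1)^2
= 25 + 1 + 25 + 1 + 16 + 1 + 25 + 9 + 16 + 9 + 4 + 1 + 4 + 1 + 36 + 1 = 175
||T||_HS = sqrt(175) = 13.2288

13.2288


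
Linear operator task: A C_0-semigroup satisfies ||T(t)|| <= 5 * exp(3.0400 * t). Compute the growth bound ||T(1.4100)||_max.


||T(1.4100)|| <= 5 * exp(3.0400 * 1.4100)
= 5 * exp(4.2864)
= 5 * 72.7043
= 363.5213

363.5213


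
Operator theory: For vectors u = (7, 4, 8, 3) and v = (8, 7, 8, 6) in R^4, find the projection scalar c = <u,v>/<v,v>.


Computing <u,v> = 7*8 + 4*7 + 8*8 + 3*6 = 166
Computing <v,v> = 8^2 + 7^2 + 8^2 + 6^2 = 213
Projection coefficient = 166/213 = 0.7793

0.7793


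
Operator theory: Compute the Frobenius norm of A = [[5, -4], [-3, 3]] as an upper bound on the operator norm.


||A||_F^2 = sum a_ij^2
= 5^2 + (-4)^2 + (-3)^2 + 3^2
= 25 + 16 + 9 + 9 = 59
||A||_F = sqrt(59) = 7.6811

7.6811
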